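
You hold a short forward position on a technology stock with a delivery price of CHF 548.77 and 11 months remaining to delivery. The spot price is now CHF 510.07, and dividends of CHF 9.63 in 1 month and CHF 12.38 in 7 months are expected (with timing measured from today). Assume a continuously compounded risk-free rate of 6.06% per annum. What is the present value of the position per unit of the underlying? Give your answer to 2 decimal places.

CHF 30.58

PV(remaining dividends) I = 9.63·e^(−0.0606·1/12) + 12.38·e^(−0.0606·7/12) = 21.5315
Current forward F = (S − I)·e^(rT) = (510.07 − 21.5315)·e^(0.0606·11/12) = 488.5385 × 1.057122 = 516.4448
Value (long) = (F − K)·e^(−rT) = (516.4448 − 548.77) × 0.945965 = -30.5785
Short position value = −(long value) = CHF 30.58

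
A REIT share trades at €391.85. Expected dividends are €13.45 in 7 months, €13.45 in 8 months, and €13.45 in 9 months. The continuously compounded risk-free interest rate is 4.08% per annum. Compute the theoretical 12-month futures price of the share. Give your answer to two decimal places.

€367.27

PV(dividends) I = 13.45·e^(−0.0408·7/12) + 13.45·e^(−0.0408·8/12) + 13.45·e^(−0.0408·9/12)
I = 13.1337 + 13.0891 + 13.0447 = 39.2675
F = (S − I)·e^(rT) = (391.85 − 39.2675) · e^(0.0408·12/12)
= 352.5825 · e^0.040800 = 352.5825 × 1.041644 = €367.27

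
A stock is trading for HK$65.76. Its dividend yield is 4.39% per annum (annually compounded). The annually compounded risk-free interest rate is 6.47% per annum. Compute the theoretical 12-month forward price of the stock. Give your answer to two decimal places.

HK$67.07

F = S · (1+r)^T / (1+q)^T
= 65.76 × 1.064700 / 1.043900 = 65.76 × 1.019925
F = HK$67.07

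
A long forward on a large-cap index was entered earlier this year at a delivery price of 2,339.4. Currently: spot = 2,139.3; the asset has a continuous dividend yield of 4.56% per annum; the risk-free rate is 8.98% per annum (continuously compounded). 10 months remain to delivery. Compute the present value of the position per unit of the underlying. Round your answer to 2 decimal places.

Current fair forward for the remaining 10 months: F = S·e^((r − q)·T), (r − q) = 0.0898 − 0.0456 = 0.0442
F = 2139.3 · e^(0.0442 × 10/12) = 2139.3 × 1.03752009 = 2219.5667
Value of long forward = (F − K)·e^(−rT) = (2219.5667 − 2339.4) · e^(−0.0898·10/12)
= -119.8333 × 0.92789812 = -111.19

-111.19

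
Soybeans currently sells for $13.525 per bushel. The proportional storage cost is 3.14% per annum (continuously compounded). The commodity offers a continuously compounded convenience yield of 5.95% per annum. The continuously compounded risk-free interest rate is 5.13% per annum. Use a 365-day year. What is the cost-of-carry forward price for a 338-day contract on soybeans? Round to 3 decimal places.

Net carry = r + u − y = 0.0513 + 0.0314 − 0.0595 = 0.0232
F = S·e^((r+u−y)T) = 13.525 · e^(0.0232 × 338/365) = 13.525 · e^0.021484
= 13.525 × 1.021716 = $13.819 per bushel

$13.819 per bushel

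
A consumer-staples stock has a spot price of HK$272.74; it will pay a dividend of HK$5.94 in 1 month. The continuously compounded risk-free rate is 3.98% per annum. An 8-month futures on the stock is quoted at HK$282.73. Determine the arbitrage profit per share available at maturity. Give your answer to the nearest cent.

PV(dividends) I = 5.94·e^(−0.0398·1/12) = 5.9203
Fair futures F* = (S − I)·e^(rT) = (272.74 − 5.9203)·e^0.026533 = 266.8197 × 1.026888 = 273.9939
Market HK$282.73 > fair 273.9939: forward overpriced → cash-and-carry (borrow at r, buy the stock and collect the dividends, short the forward).
Profit at T = |F_mkt − F*| = |282.73 − 273.9939| = HK$8.74 per share

HK$8.74 per share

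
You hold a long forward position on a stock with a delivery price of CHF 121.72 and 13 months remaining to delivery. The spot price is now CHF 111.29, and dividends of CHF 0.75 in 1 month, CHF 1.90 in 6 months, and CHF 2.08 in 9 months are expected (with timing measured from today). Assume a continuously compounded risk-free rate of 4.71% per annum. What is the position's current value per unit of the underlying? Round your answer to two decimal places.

-CHF 8.99

PV(remaining dividends) I = 0.75·e^(−0.0471·1/12) + 1.90·e^(−0.0471·6/12) + 2.08·e^(−0.0471·9/12) = 4.6106
Current forward F = (S − I)·e^(rT) = (111.29 − 4.6106)·e^(0.0471·13/12) = 106.6794 × 1.052349 = 112.2640
Value (long) = (F − K)·e^(−rT) = (112.2640 − 121.72) × 0.950255 = -8.9856
Value = -CHF 8.99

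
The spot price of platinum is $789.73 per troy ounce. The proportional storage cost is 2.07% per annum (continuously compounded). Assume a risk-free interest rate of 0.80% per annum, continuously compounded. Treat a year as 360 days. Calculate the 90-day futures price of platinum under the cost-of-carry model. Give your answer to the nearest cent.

Net carry = r + u − y = 0.0080 + 0.0207 − 0.0000 = 0.0287
F = S·e^((r+u−y)T) = 789.73 · e^(0.0287 × 90/360) = 789.73 · e^0.007175
= 789.73 × 1.007201 = $795.42 per troy ounce

$795.42 per troy ounce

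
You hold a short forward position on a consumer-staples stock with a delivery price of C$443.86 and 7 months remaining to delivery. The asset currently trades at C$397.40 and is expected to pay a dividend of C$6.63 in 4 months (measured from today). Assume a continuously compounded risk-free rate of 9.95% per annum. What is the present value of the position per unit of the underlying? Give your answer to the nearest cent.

C$27.84

PV(remaining dividends) I = 6.63·e^(−0.0995·4/12) = 6.4137
Current forward F = (S − I)·e^(rT) = (397.40 − 6.4137)·e^(0.0995·7/12) = 390.9863 × 1.059759 = 414.3513
Value (long) = (F − K)·e^(−rT) = (414.3513 − 443.86) × 0.943611 = -27.8447
Short position value = −(long value) = C$27.84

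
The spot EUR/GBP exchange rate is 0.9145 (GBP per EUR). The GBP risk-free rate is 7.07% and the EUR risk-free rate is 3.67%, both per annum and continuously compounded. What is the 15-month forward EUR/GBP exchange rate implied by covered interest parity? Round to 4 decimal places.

0.9542

F = S·e^((r_GBP − r_EUR)T) = 0.9145 · e^((0.0707 − 0.0367) × 15/12)
= 0.9145 · e^0.042500 = 0.9145 × 1.043416
F = 0.9542 GBP per EUR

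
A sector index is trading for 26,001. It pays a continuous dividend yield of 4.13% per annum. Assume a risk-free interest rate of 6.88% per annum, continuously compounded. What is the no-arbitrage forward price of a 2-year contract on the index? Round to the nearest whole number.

27,471

F = S·e^((r − q)T) = 26001 · e^((0.0688 − 0.0413) × 2)
= 26001 · e^0.055000 = 26001 × 1.056541
F = 27,471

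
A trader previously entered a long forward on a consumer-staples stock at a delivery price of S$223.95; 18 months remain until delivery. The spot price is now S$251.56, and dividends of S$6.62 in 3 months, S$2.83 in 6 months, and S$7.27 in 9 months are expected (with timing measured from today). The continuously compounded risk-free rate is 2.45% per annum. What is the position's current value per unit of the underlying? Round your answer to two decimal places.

PV(remaining dividends) I = 6.62·e^(−0.0245·3/12) + 2.83·e^(−0.0245·6/12) + 7.27·e^(−0.0245·9/12) = 16.5128
Current forward F = (S − I)·e^(rT) = (251.56 − 16.5128)·e^(0.0245·18/12) = 235.0472 × 1.037434 = 243.8460
Value (long) = (F − K)·e^(−rT) = (243.8460 − 223.95) × 0.963917 = 19.1781
Value = S$19.18

S$19.18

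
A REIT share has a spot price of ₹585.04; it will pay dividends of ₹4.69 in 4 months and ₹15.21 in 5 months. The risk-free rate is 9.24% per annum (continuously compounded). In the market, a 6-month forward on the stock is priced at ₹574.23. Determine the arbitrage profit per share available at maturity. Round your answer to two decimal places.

PV(dividends) I = 4.69·e^(−0.0924·4/12) + 15.21·e^(−0.0924·5/12) = 19.1833
Fair forward F* = (S − I)·e^(rT) = (585.04 − 19.1833)·e^0.046200 = 565.8567 × 1.047284 = 592.6127
Market ₹574.23 < fair 592.6127: forward underpriced → reverse cash-and-carry (short the stock, invest proceeds at r, pay the dividends, go long the forward).
Profit at T = |F_mkt − F*| = |574.23 − 592.6127| = ₹18.38 per share

₹18.38 per share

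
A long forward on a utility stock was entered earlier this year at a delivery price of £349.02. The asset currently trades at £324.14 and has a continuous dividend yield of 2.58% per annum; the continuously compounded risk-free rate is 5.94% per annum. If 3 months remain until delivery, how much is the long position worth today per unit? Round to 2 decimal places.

-£21.82

Current fair forward for the remaining 3 months: F = S·e^((r − q)·T), (r − q) = 0.0594 − 0.0258 = 0.0336
F = 324.14 · e^(0.0336 × 3/12) = 324.14 × 1.008435 = 326.8741
Value of long forward = (F − K)·e^(−rT) = (326.8741 − 349.02) · e^(−0.0594·3/12)
= -22.1459 × 0.985260 = -21.82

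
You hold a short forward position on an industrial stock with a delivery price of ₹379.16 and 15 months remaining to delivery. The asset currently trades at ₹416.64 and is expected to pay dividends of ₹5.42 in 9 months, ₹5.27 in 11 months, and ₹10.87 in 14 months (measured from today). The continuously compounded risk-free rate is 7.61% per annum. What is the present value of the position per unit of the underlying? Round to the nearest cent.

PV(remaining dividends) I = 5.42·e^(−0.0761·9/12) + 5.27·e^(−0.0761·11/12) + 10.87·e^(−0.0761·14/12) = 19.9807
Current forward F = (S − I)·e^(rT) = (416.64 − 19.9807)·e^(0.0761·15/12) = 396.6593 × 1.099796 = 436.2443
Value (long) = (F − K)·e^(−rT) = (436.2443 − 379.16) × 0.909259 = 51.9044
Short position value = −(long value) = -₹51.90

-₹51.90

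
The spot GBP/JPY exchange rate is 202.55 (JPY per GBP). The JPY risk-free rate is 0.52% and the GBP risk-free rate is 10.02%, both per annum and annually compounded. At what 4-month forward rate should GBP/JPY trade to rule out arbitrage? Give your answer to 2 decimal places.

By covered interest parity, F = S · (1+r_JPY)^T / (1+r_GBP)^T
= 202.55 × 1.001730 / 1.032343 = 202.55 × 0.970346
F = 196.54 JPY per GBP

196.54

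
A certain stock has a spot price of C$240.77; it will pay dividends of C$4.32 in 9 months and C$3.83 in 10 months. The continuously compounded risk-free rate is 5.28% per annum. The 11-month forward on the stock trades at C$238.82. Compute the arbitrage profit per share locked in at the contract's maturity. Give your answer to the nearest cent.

C$5.68 per share

PV(dividends) I = 4.32·e^(−0.0528·9/12) + 3.83·e^(−0.0528·10/12) = 7.8174
Fair forward F* = (S − I)·e^(rT) = (240.77 − 7.8174)·e^0.048400 = 232.9526 × 1.049590 = 244.5047
Market C$238.82 < fair 244.5047: forward underpriced → reverse cash-and-carry (short the stock, invest proceeds at r, pay the dividends, go long the forward).
Profit at T = |F_mkt − F*| = |238.82 − 244.5047| = C$5.68 per share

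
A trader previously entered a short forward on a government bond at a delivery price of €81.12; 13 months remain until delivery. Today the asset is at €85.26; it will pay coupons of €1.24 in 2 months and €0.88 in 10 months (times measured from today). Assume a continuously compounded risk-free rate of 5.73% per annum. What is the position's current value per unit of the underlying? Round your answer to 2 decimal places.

PV(remaining coupons) I = 1.24·e^(−0.0573·2/12) + 0.88·e^(−0.0573·10/12) = 2.0672
Current forward F = (S − I)·e^(rT) = (85.26 − 2.0672)·e^(0.0573·13/12) = 83.1928 × 1.064042 = 88.5206
Value (long) = (F − K)·e^(−rT) = (88.5206 − 81.12) × 0.939812 = 6.9552
Short position value = −(long value) = -€6.96

-€6.96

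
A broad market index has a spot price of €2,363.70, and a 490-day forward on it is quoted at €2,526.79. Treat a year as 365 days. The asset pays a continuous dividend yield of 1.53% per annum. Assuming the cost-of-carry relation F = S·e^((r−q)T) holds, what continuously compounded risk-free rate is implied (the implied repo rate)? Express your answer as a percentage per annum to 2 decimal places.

6.50%

From F = S·e^((r−q)T): (r − q) = ln(F/S)/T
ln(2526.79/2363.70) = ln(1.068998) = 0.066722
(r − q) = 0.066722 / (490/365) = 0.049701
r = ln(F/S)/T + q = 0.049701 + 0.0153 = 0.065001
r = 6.50%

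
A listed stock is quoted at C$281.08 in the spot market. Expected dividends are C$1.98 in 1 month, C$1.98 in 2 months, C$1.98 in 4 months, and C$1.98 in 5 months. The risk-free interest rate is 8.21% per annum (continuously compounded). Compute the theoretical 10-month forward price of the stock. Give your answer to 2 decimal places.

PV(dividends) I = 1.98·e^(−0.0821·1/12) + 1.98·e^(−0.0821·2/12) + 1.98·e^(−0.0821·4/12) + 1.98·e^(−0.0821·5/12)
I = 1.9665 + 1.9531 + 1.9265 + 1.9134 = 7.7595
F = (S − I)·e^(rT) = (281.08 − 7.7595) · e^(0.0821·10/12)
= 273.3205 · e^0.068417 = 273.3205 × 1.070812 = C$292.67

C$292.67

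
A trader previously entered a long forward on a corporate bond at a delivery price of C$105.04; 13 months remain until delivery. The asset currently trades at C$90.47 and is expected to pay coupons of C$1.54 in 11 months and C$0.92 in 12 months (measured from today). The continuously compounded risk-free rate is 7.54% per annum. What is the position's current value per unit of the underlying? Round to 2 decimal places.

-C$8.62

PV(remaining coupons) I = 1.54·e^(−0.0754·11/12) + 0.92·e^(−0.0754·12/12) = 2.2903
Current forward F = (S − I)·e^(rT) = (90.47 − 2.2903)·e^(0.0754·13/12) = 88.1797 × 1.085112 = 95.6849
Value (long) = (F − K)·e^(−rT) = (95.6849 − 105.04) × 0.921564 = -8.6213
Value = -C$8.62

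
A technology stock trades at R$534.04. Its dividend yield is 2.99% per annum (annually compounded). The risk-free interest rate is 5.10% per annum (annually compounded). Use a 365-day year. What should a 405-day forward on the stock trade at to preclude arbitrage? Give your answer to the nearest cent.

F = S · (1+r)^T / (1+q)^T
= 534.04 × 1.056745 / 1.033231 = 534.04 × 1.022758
F = R$546.19

R$546.19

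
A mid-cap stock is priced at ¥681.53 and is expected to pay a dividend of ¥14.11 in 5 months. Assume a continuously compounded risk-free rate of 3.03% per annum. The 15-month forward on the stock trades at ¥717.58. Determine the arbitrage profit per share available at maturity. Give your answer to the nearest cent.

¥24.21 per share

PV(dividends) I = 14.11·e^(−0.0303·5/12) = 13.9330
Fair forward F* = (S − I)·e^(rT) = (681.53 − 13.9330)·e^0.037875 = 667.5970 × 1.038601 = 693.3669
Market ¥717.58 > fair 693.3669: forward overpriced → cash-and-carry (borrow at r, buy the stock and collect the dividends, short the forward).
Profit at T = |F_mkt − F*| = |717.58 − 693.3669| = ¥24.21 per share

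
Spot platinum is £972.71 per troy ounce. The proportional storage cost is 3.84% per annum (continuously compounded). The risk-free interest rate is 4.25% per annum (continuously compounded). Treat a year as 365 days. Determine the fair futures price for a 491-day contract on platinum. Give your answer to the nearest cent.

£1,084.54 per troy ounce

Net carry = r + u − y = 0.0425 + 0.0384 − 0.0000 = 0.0809
F = S·e^((r+u−y)T) = 972.71 · e^(0.0809 × 491/365) = 972.71 · e^0.108827
= 972.71 × 1.114969 = £1,084.54 per troy ounce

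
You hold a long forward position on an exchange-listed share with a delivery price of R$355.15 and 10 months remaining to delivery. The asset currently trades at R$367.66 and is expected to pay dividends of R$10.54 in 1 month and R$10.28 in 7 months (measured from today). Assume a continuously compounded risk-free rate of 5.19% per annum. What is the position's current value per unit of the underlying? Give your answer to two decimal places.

R$7.07

PV(remaining dividends) I = 10.54·e^(−0.0519·1/12) + 10.28·e^(−0.0519·7/12) = 20.4679
Current forward F = (S − I)·e^(rT) = (367.66 − 20.4679)·e^(0.0519·10/12) = 347.1921 × 1.044199 = 362.5376
Value (long) = (F − K)·e^(−rT) = (362.5376 − 355.15) × 0.957672 = 7.0749
Value = R$7.07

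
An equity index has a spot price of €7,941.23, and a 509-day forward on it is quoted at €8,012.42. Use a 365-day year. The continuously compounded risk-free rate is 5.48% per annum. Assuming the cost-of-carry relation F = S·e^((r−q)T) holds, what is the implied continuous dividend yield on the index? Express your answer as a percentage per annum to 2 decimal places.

From F = S·e^((r−q)T): (r − q) = ln(F/S)/T
ln(8012.42/7941.23) = ln(1.008965) = 0.008925
(r − q) = 0.008925 / (509/365) = 0.006400
q = r − ln(F/S)/T = 0.0548 − 0.006400 = 0.048400
q = 4.84%

4.84%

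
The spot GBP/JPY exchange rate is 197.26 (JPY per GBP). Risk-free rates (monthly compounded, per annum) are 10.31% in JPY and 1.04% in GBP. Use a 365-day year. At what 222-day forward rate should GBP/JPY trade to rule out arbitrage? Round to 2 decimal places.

By covered interest parity, F = S · (1+r_JPY/12)^(12T) / (1+r_GBP/12)^(12T)
= 197.26 × 1.064430 / 1.006343 = 197.26 × 1.057721
F = 208.65 JPY per GBP

208.65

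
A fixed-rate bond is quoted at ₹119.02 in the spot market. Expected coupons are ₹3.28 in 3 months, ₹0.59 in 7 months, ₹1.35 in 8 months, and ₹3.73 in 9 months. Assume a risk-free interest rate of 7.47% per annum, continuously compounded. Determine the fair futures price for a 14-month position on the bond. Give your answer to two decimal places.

PV(coupons) I = 3.28·e^(−0.0747·3/12) + 0.59·e^(−0.0747·7/12) + 1.35·e^(−0.0747·8/12) + 3.73·e^(−0.0747·9/12)
I = 3.2193 + 0.5648 + 1.2844 + 3.5268 = 8.5953
F = (S − I)·e^(rT) = (119.02 − 8.5953) · e^(0.0747·14/12)
= 110.4247 · e^0.087150 = 110.4247 × 1.091060 = ₹120.48

₹120.48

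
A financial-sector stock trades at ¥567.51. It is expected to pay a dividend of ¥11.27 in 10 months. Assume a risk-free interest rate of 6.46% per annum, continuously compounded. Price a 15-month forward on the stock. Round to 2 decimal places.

PV(dividends) I = 11.27·e^(−0.0646·10/12)
I = 10.6793
F = (S − I)·e^(rT) = (567.51 − 10.6793) · e^(0.0646·15/12)
= 556.8307 · e^0.080750 = 556.8307 × 1.084100 = ¥603.66

¥603.66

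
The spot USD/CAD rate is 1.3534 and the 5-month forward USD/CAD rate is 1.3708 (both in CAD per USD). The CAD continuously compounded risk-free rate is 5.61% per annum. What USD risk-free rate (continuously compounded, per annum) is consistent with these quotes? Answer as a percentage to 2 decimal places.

F = S·e^((r_CAD − r_USD)T) ⇒ r_USD = r_CAD − ln(F/S)/T
ln(1.3708/1.3534) = 0.012775; /(5/12) = 0.030660
r_USD = 0.0561 − 0.030660 = 0.025440
r_USD = 2.54%

2.54%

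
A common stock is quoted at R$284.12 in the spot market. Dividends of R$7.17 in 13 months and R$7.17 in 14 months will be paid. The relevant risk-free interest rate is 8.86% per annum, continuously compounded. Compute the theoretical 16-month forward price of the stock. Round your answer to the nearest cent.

PV(dividends) I = 7.17·e^(−0.0886·13/12) + 7.17·e^(−0.0886·14/12)
I = 6.5138 + 6.4659 = 12.9797
F = (S − I)·e^(rT) = (284.12 − 12.9797) · e^(0.0886·16/12)
= 271.1403 · e^0.118133 = 271.1403 × 1.125394 = R$305.14

R$305.14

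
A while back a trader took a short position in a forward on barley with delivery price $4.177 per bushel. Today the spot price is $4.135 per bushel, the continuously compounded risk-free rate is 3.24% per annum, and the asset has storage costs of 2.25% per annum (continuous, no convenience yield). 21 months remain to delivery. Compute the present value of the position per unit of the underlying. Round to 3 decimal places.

Current fair forward for the remaining 21 months: F = S·e^((r + u)·T), (r + u) = 0.0324 + 0.0225 = 0.0549
F = 4.135 · e^(0.0549 × 21/12) = 4.135 × 1.100842 = 4.5520
Value of long forward = (F − K)·e^(−rT) = (4.5520 − 4.177) · e^(−0.0324·21/12)
= 0.3750 × 0.944877 = 0.354
Short position value = −(long value) = -$0.354

-$0.354 per bushel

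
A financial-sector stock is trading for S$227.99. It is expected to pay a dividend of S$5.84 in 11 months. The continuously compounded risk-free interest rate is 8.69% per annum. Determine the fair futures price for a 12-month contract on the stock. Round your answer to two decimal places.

S$242.81

PV(dividends) I = 5.84·e^(−0.0869·11/12)
I = 5.3928
F = (S − I)·e^(rT) = (227.99 − 5.3928) · e^(0.0869·12/12)
= 222.5972 · e^0.086900 = 222.5972 × 1.090788 = S$242.81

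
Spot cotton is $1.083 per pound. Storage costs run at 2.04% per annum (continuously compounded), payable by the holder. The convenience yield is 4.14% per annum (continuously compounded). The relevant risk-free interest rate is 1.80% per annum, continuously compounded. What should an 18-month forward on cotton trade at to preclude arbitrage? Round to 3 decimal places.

$1.078 per pound

Net carry = r + u − y = 0.0180 + 0.0204 − 0.0414 = -0.0030
F = S·e^((r+u−y)T) = 1.083 · e^(-0.0030 × 18/12) = 1.083 · e^-0.004500
= 1.083 × 0.995510 = $1.078 per pound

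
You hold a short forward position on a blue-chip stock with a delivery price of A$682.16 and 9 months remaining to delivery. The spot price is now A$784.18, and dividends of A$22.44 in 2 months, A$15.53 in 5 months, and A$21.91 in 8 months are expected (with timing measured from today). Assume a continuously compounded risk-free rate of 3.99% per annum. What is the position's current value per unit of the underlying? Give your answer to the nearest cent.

-A$63.23

PV(remaining dividends) I = 22.44·e^(−0.0399·2/12) + 15.53·e^(−0.0399·5/12) + 21.91·e^(−0.0399·8/12) = 58.9001
Current forward F = (S − I)·e^(rT) = (784.18 − 58.9001)·e^(0.0399·9/12) = 725.2799 × 1.030377 = 747.3117
Value (long) = (F − K)·e^(−rT) = (747.3117 − 682.16) × 0.970518 = 63.2309
Short position value = −(long value) = -A$63.23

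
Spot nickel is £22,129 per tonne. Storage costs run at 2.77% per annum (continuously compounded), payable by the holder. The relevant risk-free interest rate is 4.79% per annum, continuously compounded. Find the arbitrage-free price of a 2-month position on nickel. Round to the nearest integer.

Net carry = r + u − y = 0.0479 + 0.0277 − 0.0000 = 0.0756
F = S·e^((r+u−y)T) = 22129 · e^(0.0756 × 2/12) = 22129 · e^0.012600
= 22129 × 1.012680 = £22,410 per tonne

£22,410 per tonne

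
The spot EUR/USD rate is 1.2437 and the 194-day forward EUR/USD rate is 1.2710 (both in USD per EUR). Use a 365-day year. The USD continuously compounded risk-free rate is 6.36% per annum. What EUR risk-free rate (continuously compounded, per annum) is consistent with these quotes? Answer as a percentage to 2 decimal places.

2.27%

F = S·e^((r_USD − r_EUR)T) ⇒ r_EUR = r_USD − ln(F/S)/T
ln(1.2710/1.2437) = 0.021713; /(194/365) = 0.040852
r_EUR = 0.0636 − 0.040852 = 0.022748
r_EUR = 2.27%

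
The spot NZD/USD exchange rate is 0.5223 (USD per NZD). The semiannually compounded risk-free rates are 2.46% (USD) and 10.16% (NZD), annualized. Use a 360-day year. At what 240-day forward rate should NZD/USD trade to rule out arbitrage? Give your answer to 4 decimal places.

By covered interest parity, F = S · (1+r_USD/2)^(2T) / (1+r_NZD/2)^(2T)
= 0.5223 × 1.016434 / 1.068300 = 0.5223 × 0.951450
F = 0.4969 USD per NZD

0.4969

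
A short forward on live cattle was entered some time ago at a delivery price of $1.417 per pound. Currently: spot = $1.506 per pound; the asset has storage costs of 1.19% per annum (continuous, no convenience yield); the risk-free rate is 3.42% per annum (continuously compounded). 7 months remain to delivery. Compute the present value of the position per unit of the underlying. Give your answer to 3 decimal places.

-$0.127 per pound

Current fair forward for the remaining 7 months: F = S·e^((r + u)·T), (r + u) = 0.0342 + 0.0119 = 0.0461
F = 1.506 · e^(0.0461 × 7/12) = 1.506 × 1.027257 = 1.5470
Value of long forward = (F − K)·e^(−rT) = (1.5470 − 1.417) · e^(−0.0342·7/12)
= 0.1300 × 0.980248 = 0.127
Short position value = −(long value) = -$0.127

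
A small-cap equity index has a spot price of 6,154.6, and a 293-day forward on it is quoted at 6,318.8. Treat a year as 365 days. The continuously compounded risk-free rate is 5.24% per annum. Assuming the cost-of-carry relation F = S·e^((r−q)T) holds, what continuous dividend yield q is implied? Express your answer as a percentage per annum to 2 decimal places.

From F = S·e^((r−q)T): (r − q) = ln(F/S)/T
ln(6318.8/6154.6) = ln(1.026679) = 0.026329
(r − q) = 0.026329 / (293/365) = 0.032799
q = r − ln(F/S)/T = 0.0524 − 0.032799 = 0.019601
q = 1.96%

1.96%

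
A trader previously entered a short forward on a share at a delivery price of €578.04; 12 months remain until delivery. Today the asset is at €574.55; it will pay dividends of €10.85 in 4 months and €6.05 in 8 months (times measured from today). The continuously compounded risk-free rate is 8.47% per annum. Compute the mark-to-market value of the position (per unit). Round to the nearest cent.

PV(remaining dividends) I = 10.85·e^(−0.0847·4/12) + 6.05·e^(−0.0847·8/12) = 16.2658
Current forward F = (S − I)·e^(rT) = (574.55 − 16.2658)·e^(0.0847·12/12) = 558.2842 × 1.088391 = 607.6315
Value (long) = (F − K)·e^(−rT) = (607.6315 − 578.04) × 0.918788 = 27.1883
Short position value = −(long value) = -€27.19

-€27.19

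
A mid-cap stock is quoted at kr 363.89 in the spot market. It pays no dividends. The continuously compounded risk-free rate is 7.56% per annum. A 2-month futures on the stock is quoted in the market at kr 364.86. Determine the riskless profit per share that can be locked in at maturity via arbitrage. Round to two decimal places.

Fair futures: F* = S·e^(carry·T), with carry = r = 0.0756
F* = 363.89 · e^(0.0756 × 2/12) = 363.89 · e^0.012600 = 363.89 × 1.012680 = kr 368.5041
Market kr 364.86 < fair kr 368.5041: forward underpriced → reverse cash-and-carry (short spot, go long the forward).
At maturity, profit = |F_mkt − F*| = |364.86 − 368.5041| = kr 3.64 per share

kr 3.64 per share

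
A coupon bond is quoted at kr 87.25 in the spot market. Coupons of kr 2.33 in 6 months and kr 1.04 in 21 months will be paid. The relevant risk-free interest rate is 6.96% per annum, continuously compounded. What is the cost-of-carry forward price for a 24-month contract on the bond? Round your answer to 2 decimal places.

PV(coupons) I = 2.33·e^(−0.0696·6/12) + 1.04·e^(−0.0696·21/12)
I = 2.2503 + 0.9207 = 3.1710
F = (S − I)·e^(rT) = (87.25 − 3.1710) · e^(0.0696·24/12)
= 84.0790 · e^0.139200 = 84.0790 × 1.149354 = kr 96.64

kr 96.64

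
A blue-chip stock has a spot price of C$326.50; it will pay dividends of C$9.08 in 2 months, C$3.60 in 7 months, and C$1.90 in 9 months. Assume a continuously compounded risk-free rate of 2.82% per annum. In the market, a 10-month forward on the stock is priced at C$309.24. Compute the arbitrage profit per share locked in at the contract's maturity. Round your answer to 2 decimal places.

PV(dividends) I = 9.08·e^(−0.0282·2/12) + 3.60·e^(−0.0282·7/12) + 1.90·e^(−0.0282·9/12) = 14.4389
Fair forward F* = (S − I)·e^(rT) = (326.50 − 14.4389)·e^0.023500 = 312.0611 × 1.023778 = 319.4813
Market C$309.24 < fair 319.4813: forward underpriced → reverse cash-and-carry (short the stock, invest proceeds at r, pay the dividends, go long the forward).
Profit at T = |F_mkt − F*| = |309.24 − 319.4813| = C$10.24 per share

C$10.24 per share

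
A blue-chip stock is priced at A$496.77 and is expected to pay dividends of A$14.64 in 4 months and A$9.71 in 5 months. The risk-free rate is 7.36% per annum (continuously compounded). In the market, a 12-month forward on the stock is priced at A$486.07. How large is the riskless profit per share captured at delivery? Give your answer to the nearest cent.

A$23.13 per share

PV(dividends) I = 14.64·e^(−0.0736·4/12) + 9.71·e^(−0.0736·5/12) = 23.7019
Fair forward F* = (S − I)·e^(rT) = (496.77 − 23.7019)·e^0.073600 = 473.0681 × 1.076376 = 509.1991
Market A$486.07 < fair 509.1991: forward underpriced → reverse cash-and-carry (short the stock, invest proceeds at r, pay the dividends, go long the forward).
Profit at T = |F_mkt − F*| = |486.07 − 509.1991| = A$23.13 per share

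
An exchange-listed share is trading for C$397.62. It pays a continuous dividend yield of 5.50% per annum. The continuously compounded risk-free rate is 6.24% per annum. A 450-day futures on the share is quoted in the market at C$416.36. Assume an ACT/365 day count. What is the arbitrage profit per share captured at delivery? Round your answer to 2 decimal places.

Fair futures: F* = S·e^(carry·T), with carry = (r − q) = 0.0624 − 0.0550 = 0.0074
F* = 397.62 · e^(0.0074 × 450/365) = 397.62 · e^0.009123 = 397.62 × 1.009165 = C$401.2642
Market C$416.36 > fair C$401.2642: forward overpriced → cash-and-carry (buy spot, short the forward).
At maturity, profit = |F_mkt − F*| = |416.36 − 401.2642| = C$15.10 per share

C$15.10 per share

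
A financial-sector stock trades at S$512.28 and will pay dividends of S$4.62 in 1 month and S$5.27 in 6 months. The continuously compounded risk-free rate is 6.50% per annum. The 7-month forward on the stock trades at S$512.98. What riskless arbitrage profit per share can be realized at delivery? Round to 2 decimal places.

S$9.03 per share

PV(dividends) I = 4.62·e^(−0.0650·1/12) + 5.27·e^(−0.0650·6/12) = 9.6965
Fair forward F* = (S − I)·e^(rT) = (512.28 − 9.6965)·e^0.037917 = 502.5835 × 1.038645 = 522.0058
Market S$512.98 < fair 522.0058: forward underpriced → reverse cash-and-carry (short the stock, invest proceeds at r, pay the dividends, go long the forward).
Profit at T = |F_mkt − F*| = |512.98 − 522.0058| = S$9.03 per share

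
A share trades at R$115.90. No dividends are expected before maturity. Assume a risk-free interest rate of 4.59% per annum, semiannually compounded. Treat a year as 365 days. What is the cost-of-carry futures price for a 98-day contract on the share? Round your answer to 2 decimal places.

R$117.32

F = S · (1+r/2)^(2T)
= 115.90 × 1.012259
F = R$117.32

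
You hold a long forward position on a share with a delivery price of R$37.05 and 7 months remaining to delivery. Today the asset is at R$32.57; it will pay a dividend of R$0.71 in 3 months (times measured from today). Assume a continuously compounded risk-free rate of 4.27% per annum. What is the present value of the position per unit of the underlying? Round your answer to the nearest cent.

PV(remaining dividends) I = 0.71·e^(−0.0427·3/12) = 0.7025
Current forward F = (S − I)·e^(rT) = (32.57 − 0.7025)·e^(0.0427·7/12) = 31.8675 × 1.025221 = 32.6712
Value (long) = (F − K)·e^(−rT) = (32.6712 − 37.05) × 0.975399 = -4.2711
Value = -R$4.27

-R$4.27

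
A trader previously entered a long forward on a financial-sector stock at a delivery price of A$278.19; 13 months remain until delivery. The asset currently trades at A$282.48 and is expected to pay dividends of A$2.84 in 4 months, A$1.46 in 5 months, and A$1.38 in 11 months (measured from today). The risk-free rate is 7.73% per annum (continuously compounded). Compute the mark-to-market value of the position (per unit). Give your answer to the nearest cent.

A$21.17

PV(remaining dividends) I = 2.84·e^(−0.0773·4/12) + 1.46·e^(−0.0773·5/12) + 1.38·e^(−0.0773·11/12) = 5.4671
Current forward F = (S − I)·e^(rT) = (282.48 − 5.4671)·e^(0.0773·13/12) = 277.0129 × 1.087348 = 301.2094
Value (long) = (F − K)·e^(−rT) = (301.2094 − 278.19) × 0.919669 = 21.1702
Value = A$21.17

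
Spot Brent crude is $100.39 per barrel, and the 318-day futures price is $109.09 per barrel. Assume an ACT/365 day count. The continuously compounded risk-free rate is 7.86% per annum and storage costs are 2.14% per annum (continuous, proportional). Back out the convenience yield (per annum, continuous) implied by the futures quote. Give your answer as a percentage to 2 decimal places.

0.46%

F = S·e^((r+u−y)T) ⇒ (r+u−y) = ln(F/S)/T
ln(109.09/100.39) = 0.083111; /T ⇒ 0.095395
y = r + u − ln(F/S)/T = 0.0786 + 0.0214 − 0.095395 = 0.004605
y = 0.46%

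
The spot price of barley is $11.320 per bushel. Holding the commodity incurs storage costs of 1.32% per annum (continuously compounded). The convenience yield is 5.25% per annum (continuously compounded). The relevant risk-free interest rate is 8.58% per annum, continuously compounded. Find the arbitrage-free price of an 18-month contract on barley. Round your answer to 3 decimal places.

Net carry = r + u − y = 0.0858 + 0.0132 − 0.0525 = 0.0465
F = S·e^((r+u−y)T) = 11.320 · e^(0.0465 × 18/12) = 11.320 · e^0.069750
= 11.320 × 1.072240 = $12.138 per bushel

$12.138 per bushel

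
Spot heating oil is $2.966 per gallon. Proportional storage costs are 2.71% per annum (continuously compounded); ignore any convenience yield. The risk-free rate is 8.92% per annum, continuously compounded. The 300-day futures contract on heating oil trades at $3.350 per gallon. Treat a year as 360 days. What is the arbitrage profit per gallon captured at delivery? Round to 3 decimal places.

$0.082 per gallon

Fair futures: F* = S·e^(carry·T), with carry = (r + u) = 0.0892 + 0.0271 = 0.1163
F* = 2.966 · e^(0.1163 × 300/360) = 2.966 · e^0.096917 = 2.966 × 1.101769 = $3.2678
Market $3.350 > fair $3.2678: forward overpriced → cash-and-carry (buy spot, short the forward).
At maturity, profit = |F_mkt − F*| = |3.350 − 3.2678| = $0.082 per gallon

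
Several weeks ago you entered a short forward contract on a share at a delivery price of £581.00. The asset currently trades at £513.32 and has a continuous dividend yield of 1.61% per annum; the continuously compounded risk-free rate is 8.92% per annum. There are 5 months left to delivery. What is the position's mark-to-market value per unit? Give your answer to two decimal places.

£49.91

Current fair forward for the remaining 5 months: F = S·e^((r − q)·T), (r − q) = 0.0892 − 0.0161 = 0.0731
F = 513.32 · e^(0.0731 × 5/12) = 513.32 × 1.030927 = 529.1954
Value of long forward = (F − K)·e^(−rT) = (529.1954 − 581.00) · e^(−0.0892·5/12)
= -51.8046 × 0.963516 = -49.91
Short position value = −(long value) = £49.91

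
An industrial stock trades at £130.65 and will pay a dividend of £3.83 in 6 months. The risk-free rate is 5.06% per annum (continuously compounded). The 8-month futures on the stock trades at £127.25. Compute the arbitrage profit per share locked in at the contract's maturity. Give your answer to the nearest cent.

£4.02 per share

PV(dividends) I = 3.83·e^(−0.0506·6/12) = 3.7343
Fair futures F* = (S − I)·e^(rT) = (130.65 − 3.7343)·e^0.033733 = 126.9157 × 1.034308 = 131.2699
Market £127.25 < fair 131.2699: forward underpriced → reverse cash-and-carry (short the stock, invest proceeds at r, pay the dividends, go long the forward).
Profit at T = |F_mkt − F*| = |127.25 − 131.2699| = £4.02 per share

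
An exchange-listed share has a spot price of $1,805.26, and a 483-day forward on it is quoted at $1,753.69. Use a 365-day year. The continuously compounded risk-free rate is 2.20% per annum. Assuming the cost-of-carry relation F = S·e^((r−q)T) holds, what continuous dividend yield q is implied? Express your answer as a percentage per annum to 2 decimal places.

4.39%

From F = S·e^((r−q)T): (r − q) = ln(F/S)/T
ln(1753.69/1805.26) = ln(0.971433) = -0.028983
(r − q) = -0.028983 / (483/365) = -0.021902
q = r − ln(F/S)/T = 0.0220 + 0.021902 = 0.043902
q = 4.39%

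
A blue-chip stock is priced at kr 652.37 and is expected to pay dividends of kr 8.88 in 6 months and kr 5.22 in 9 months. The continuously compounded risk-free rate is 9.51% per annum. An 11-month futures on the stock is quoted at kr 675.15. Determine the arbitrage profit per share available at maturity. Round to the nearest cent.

kr 22.10 per share

PV(dividends) I = 8.88·e^(−0.0951·6/12) + 5.22·e^(−0.0951·9/12) = 13.3283
Fair futures F* = (S − I)·e^(rT) = (652.37 − 13.3283)·e^0.087175 = 639.0417 × 1.091088 = 697.2507
Market kr 675.15 < fair 697.2507: forward underpriced → reverse cash-and-carry (short the stock, invest proceeds at r, pay the dividends, go long the forward).
Profit at T = |F_mkt − F*| = |675.15 − 697.2507| = kr 22.10 per share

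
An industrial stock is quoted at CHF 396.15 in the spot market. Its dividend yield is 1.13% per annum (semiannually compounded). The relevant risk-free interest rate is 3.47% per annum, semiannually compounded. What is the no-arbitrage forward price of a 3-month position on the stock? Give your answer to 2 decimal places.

F = S · (1+r/2)^(2T) / (1+q/2)^(2T)
= 396.15 × 1.008638 / 1.002821 = 396.15 × 1.005801
F = CHF 398.45

CHF 398.45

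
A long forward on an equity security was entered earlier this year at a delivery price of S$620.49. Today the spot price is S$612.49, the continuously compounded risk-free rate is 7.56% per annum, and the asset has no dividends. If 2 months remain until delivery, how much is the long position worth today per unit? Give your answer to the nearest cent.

Current fair forward for the remaining 2 months: F = S·e^(r·T), r = 0.0756
F = 612.49 · e^(0.0756 × 2/12) = 612.49 × 1.012680 = 620.2564
Value of long forward = (F − K)·e^(−rT) = (620.2564 − 620.49) · e^(−0.0756·2/12)
= -0.2336 × 0.987479 = -0.23

-S$0.23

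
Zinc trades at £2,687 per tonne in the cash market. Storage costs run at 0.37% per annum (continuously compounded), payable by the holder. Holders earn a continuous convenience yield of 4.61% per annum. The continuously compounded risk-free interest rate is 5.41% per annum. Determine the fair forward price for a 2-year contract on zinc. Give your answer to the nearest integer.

Net carry = r + u − y = 0.0541 + 0.0037 − 0.0461 = 0.0117
F = S·e^((r+u−y)T) = 2687 · e^(0.0117 × 2) = 2687 · e^0.023400
= 2687 × 1.023676 = £2,751 per tonne

£2,751 per tonne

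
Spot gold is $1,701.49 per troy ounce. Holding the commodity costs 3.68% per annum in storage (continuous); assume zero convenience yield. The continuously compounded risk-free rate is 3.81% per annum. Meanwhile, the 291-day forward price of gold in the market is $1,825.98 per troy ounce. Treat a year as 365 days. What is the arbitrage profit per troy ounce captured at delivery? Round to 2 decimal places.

Fair forward: F* = S·e^(carry·T), with carry = (r + u) = 0.0381 + 0.0368 = 0.0749
F* = 1701.49 · e^(0.0749 × 291/365) = 1701.49 · e^0.05971479 = 1701.49 × 1.06153374 = $1806.1890
Market $1825.98 > fair $1806.1890: forward overpriced → cash-and-carry (buy spot, short the forward).
At maturity, profit = |F_mkt − F*| = |1825.98 − 1806.1890| = $19.79 per troy ounce

$19.79 per troy ounce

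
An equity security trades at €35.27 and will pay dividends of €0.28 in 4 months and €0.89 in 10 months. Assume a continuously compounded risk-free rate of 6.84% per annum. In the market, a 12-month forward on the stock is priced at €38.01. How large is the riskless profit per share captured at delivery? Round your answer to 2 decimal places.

€1.44 per share

PV(dividends) I = 0.28·e^(−0.0684·4/12) + 0.89·e^(−0.0684·10/12) = 1.1144
Fair forward F* = (S − I)·e^(rT) = (35.27 − 1.1144)·e^0.068400 = 34.1556 × 1.070794 = 36.5736
Market €38.01 > fair 36.5736: forward overpriced → cash-and-carry (borrow at r, buy the stock and collect the dividends, short the forward).
Profit at T = |F_mkt − F*| = |38.01 − 36.5736| = €1.44 per share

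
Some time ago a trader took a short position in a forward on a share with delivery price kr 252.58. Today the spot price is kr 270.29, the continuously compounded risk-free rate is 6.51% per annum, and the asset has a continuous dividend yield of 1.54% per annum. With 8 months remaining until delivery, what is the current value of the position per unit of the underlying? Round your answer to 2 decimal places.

Current fair forward for the remaining 8 months: F = S·e^((r − q)·T), (r − q) = 0.0651 − 0.0154 = 0.0497
F = 270.29 · e^(0.0497 × 8/12) = 270.29 × 1.033688 = 279.3955
Value of long forward = (F − K)·e^(−rT) = (279.3955 − 252.58) · e^(−0.0651·8/12)
= 26.8155 × 0.957528 = 25.68
Short position value = −(long value) = -kr 25.68

-kr 25.68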